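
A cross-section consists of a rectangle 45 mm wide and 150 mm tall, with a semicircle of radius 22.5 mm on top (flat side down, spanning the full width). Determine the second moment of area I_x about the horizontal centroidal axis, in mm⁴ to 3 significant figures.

I_x ≈ 1.78 × 10⁷ mm⁴

Break the section into simple shapes (no overlaps), measuring from the bottom-left corner of the bounding box.
Rectangular body: 45 × 150, A = 6 750 mm², y = 75 mm, Ī = 12 656 250 mm⁴.
Semicircular cap: semicircle r = 22.5, A = 795.22 mm², y = 159.55 mm, Ī = 28 130 mm⁴.
Centroid: ȳ = ΣA·y / ΣA = 83.911 mm.
Transfer each piece to the horizontal centroidal axis using Ī + A·d² with d = y − 83.911:
  rectangular body: d = -8.9109 mm → contributes +13 192 232 mm⁴
  semicircular cap: d = 75.638 mm → contributes +4 577 687 mm⁴
Total I = 17 769 919 mm⁴.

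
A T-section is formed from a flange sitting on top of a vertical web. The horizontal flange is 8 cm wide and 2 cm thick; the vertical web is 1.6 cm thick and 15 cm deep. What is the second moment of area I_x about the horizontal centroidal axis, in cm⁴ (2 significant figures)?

I_x ≈ 1100 cm⁴

Treat the section as a set of non-overlapping primitives; coordinates are from the bounding-box lower-left.
Flange: 8 × 2, A = 16 cm², y = 16 cm, Ī = 5.333 cm⁴.
Web: 1.6 × 15, A = 24 cm², y = 7.5 cm, Ī = 450 cm⁴.
Centroid: ȳ = ΣA·y / ΣA = 10.9 cm.
Transfer each piece to the horizontal centroidal axis using Ī + A·d² with d = y − 10.9:
  flange: d = 5.1 cm → contributes +421.5 cm⁴
  web: d = -3.4 cm → contributes +727.4 cm⁴
Total I = 1 149 cm⁴.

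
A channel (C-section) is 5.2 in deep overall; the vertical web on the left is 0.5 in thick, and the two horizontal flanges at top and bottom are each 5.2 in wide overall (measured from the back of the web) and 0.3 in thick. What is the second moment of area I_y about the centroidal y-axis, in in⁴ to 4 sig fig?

Treat the section as a set of non-overlapping primitives; coordinates are from the bounding-box lower-left.
Web: 0.5 × 5.2, A = 2.6 in², x = 0.25 in, Ī = 0.0541667 in⁴.
Top flange (beyond web): 4.7 × 0.3, A = 1.41 in², x = 2.85 in, Ī = 2.59558 in⁴.
Bottom flange (beyond web): 4.7 × 0.3, A = 1.41 in², x = 2.85 in, Ī = 2.59558 in⁴.
Centroid: x̄ = ΣA·x / ΣA = 1.60277 in.
Transfer each piece to the centroidal y-axis using Ī + A·d² with d = x − 1.60277:
  web: d = -1.35277 in → contributes +4.81211 in⁴
  top flange (beyond web): d = 1.24723 in → contributes +4.78896 in⁴
  bottom flange (beyond web): d = 1.24723 in → contributes +4.78896 in⁴
Total I = 14.39 in⁴.

I_y ≈ 14.39 in⁴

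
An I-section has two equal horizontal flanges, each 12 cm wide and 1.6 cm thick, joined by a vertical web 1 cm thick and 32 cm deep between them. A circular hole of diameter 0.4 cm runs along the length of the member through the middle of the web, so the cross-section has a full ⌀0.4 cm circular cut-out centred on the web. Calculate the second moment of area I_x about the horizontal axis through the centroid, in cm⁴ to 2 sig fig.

I_x ≈ 1.4 × 10⁴ cm⁴

Treat the section as a set of non-overlapping primitives; coordinates are from the bounding-box lower-left.
Bottom flange: 12 × 1.6, A = 19.2 cm², y = 0.8 cm, Ī = 4.096 cm⁴.
Web: 1 × 32, A = 32 cm², y = 17.6 cm, Ī = 2 731 cm⁴.
Top flange: 12 × 1.6, A = 19.2 cm², y = 34.4 cm, Ī = 4.096 cm⁴.
Hole (subtracted): ⌀0.4, A = 0.1257 cm², y = 17.6 cm, Ī = 0.001257 cm⁴.
By symmetry the centroid is at mid-height, ȳ = 17.6 cm.
Transfer each piece to the horizontal axis through the centroid using Ī + A·d² with d = y − 17.6:
  bottom flange: d = -16.8 cm → contributes +5 423 cm⁴
  web: d = 0 cm → contributes +2 731 cm⁴
  top flange: d = 16.8 cm → contributes +5 423 cm⁴
  hole: d = 0 cm → contributes −0.001257 cm⁴
Total I = 13 577 cm⁴.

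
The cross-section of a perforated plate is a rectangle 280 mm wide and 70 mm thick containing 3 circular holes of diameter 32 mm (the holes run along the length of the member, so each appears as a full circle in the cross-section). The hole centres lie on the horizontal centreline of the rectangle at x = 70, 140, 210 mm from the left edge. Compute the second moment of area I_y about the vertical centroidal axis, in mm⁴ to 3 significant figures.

Split into non-overlapping primitives; take the origin at the lower-left of the bounding box.
Plate: 280 × 70, A = 19 600 mm², x = 140 mm, Ī = 128 053 333 mm⁴.
Hole 1 (subtracted): ⌀32, A = 804.25 mm², x = 70 mm, Ī = 51 472 mm⁴.
Hole 2 (subtracted): ⌀32, A = 804.25 mm², x = 140 mm, Ī = 51 472 mm⁴.
Hole 3 (subtracted): ⌀32, A = 804.25 mm², x = 210 mm, Ī = 51 472 mm⁴.
By symmetry the centroid is at mid-width, x̄ = 140 mm.
Transfer each piece to the vertical centroidal axis using Ī + A·d² with d = x − 140:
  plate: d = 0 mm → contributes +128 053 333 mm⁴
  hole 1: d = -70 mm → contributes −3 992 286 mm⁴
  hole 2: d = 0 mm → contributes −51 472 mm⁴
  hole 3: d = 70 mm → contributes −3 992 286 mm⁴
Total I = 120 017 290 mm⁴.

I_y ≈ 1.20 × 10⁸ mm⁴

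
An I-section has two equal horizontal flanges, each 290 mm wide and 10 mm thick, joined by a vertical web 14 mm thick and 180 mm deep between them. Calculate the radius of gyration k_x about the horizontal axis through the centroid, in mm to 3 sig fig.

Decompose the section into non-overlapping parts with the origin at the bottom-left of its bounding rectangle.
Bottom flange: 290 × 10, A = 2 900 mm², y = 5 mm, Ī = 24 167 mm⁴.
Web: 14 × 180, A = 2 520 mm², y = 100 mm, Ī = 6 804 000 mm⁴.
Top flange: 290 × 10, A = 2 900 mm², y = 195 mm, Ī = 24 167 mm⁴.
By symmetry the centroid is at mid-height, ȳ = 100 mm.
Transfer each piece to the horizontal axis through the centroid using Ī + A·d² with d = y − 100:
  bottom flange: d = -95 mm → contributes +26 196 667 mm⁴
  web: d = 0 mm → contributes +6 804 000 mm⁴
  top flange: d = 95 mm → contributes +26 196 667 mm⁴
Total I = 59 197 333 mm⁴.
Radius of gyration: k = √(I/A) = √(59 197 333 / 8 320) = 84.351 mm.

k_x ≈ 84.4 mm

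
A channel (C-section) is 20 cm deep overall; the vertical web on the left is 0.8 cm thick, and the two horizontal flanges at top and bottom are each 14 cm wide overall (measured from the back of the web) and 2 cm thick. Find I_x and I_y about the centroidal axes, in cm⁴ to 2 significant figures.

I_x ≈ 4800 cm⁴, I_y ≈ 1400 cm⁴

Treat the section as a set of non-overlapping primitives; coordinates are from the bounding-box lower-left.
Web: 0.8 × 20, A = 16 cm², y = 10 cm, Ī = 533.3 cm⁴.
Top flange (beyond web): 13.2 × 2, A = 26.4 cm², y = 19 cm, Ī = 8.8 cm⁴.
Bottom flange (beyond web): 13.2 × 2, A = 26.4 cm², y = 1 cm, Ī = 8.8 cm⁴.
By symmetry the centroid is at mid-height, ȳ = 10 cm.
Transfer each piece to the centroidal x-axis using Ī + A·d² with d = y − 10:
  web: d = 0 cm → contributes +533.3 cm⁴
  top flange (beyond web): d = 9 cm → contributes +2 147 cm⁴
  bottom flange (beyond web): d = -9 cm → contributes +2 147 cm⁴
Total I = 4 828 cm⁴.
For the y-axis: x̄ = 5.772 cm.
Repeating about the centroidal y-axis gives I_y = 1 369 cm⁴.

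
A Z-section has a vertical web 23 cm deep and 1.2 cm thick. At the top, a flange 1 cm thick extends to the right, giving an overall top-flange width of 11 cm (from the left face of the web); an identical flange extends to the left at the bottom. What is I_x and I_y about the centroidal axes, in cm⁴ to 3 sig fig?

I_x ≈ 3590 cm⁴, I_y ≈ 753 cm⁴

Decompose the section into non-overlapping parts with the origin at the bottom-left of its bounding rectangle.
Web: 1.2 × 23, A = 27.6 cm², y = 11.5 cm, Ī = 1216.7 cm⁴.
Top flange (beyond web): 9.8 × 1, A = 9.8 cm², y = 22.5 cm, Ī = 0.81667 cm⁴.
Bottom flange (beyond web): 9.8 × 1, A = 9.8 cm², y = 0.5 cm, Ī = 0.81667 cm⁴.
Centroid: ȳ = ΣA·y / ΣA = 11.5 cm.
Transfer each piece to the centroidal x-axis using Ī + A·d² with d = y − 11.5:
  web: d = 0 cm → contributes +1216.7 cm⁴
  top flange (beyond web): d = 11 cm → contributes +1186.6 cm⁴
  bottom flange (beyond web): d = -11 cm → contributes +1186.6 cm⁴
Total I = 3589.9 cm⁴.
For the y-axis: x̄ = 10.4 cm.
Repeating about the centroidal y-axis gives I_y = 753.08 cm⁴.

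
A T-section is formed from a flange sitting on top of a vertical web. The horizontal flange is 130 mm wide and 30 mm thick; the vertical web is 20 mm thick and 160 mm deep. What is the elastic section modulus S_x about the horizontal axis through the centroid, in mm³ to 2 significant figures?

Treat the section as a set of non-overlapping primitives; coordinates are from the bounding-box lower-left.
Flange: 130 × 30, A = 3 900 mm², y = 175 mm, Ī = 292 500 mm⁴.
Web: 20 × 160, A = 3 200 mm², y = 80 mm, Ī = 6 826 667 mm⁴.
Centroid: ȳ = ΣA·y / ΣA = 132.2 mm.
Transfer each piece to the horizontal axis through the centroid using Ī + A·d² with d = y − 132.2:
  flange: d = 42.82 mm → contributes +7 442 319 mm⁴
  web: d = -52.18 mm → contributes +15 540 509 mm⁴
Total I = 22 982 829 mm⁴.
Extreme fibre distance c = 132.2 mm; S = I/c = 173 871 mm³.

S_x ≈ 1.7 × 10⁵ mm³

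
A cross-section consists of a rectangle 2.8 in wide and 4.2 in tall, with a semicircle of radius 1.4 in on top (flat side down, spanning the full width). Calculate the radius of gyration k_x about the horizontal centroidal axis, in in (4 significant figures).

Treat the section as a set of non-overlapping primitives; coordinates are from the bounding-box lower-left.
Rectangular body: 2.8 × 4.2, A = 11.76 in², y = 2.1 in, Ī = 17.2872 in⁴.
Semicircular cap: semicircle r = 1.4, A = 3.07876 in², y = 4.79418 in, Ī = 0.421642 in⁴.
Centroid: ȳ = ΣA·y / ΣA = 2.65899 in.
Transfer each piece to the horizontal centroidal axis using Ī + A·d² with d = y − 2.65899:
  rectangular body: d = -0.558991 in → contributes +20.9619 in⁴
  semicircular cap: d = 2.13519 in → contributes +14.4578 in⁴
Total I = 35.4196 in⁴.
Radius of gyration: k = √(I/A) = √(35.4196 / 14.8388) = 1.54498 in.

k_x ≈ 1.545 in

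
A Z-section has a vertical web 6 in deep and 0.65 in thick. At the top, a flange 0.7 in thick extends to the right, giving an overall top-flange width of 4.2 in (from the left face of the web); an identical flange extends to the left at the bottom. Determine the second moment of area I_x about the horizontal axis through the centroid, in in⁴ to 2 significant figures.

Break the section into simple shapes (no overlaps), measuring from the bottom-left corner of the bounding box.
Web: 0.65 × 6, A = 3.9 in², y = 3 in, Ī = 11.7 in⁴.
Top flange (beyond web): 3.55 × 0.7, A = 2.485 in², y = 5.65 in, Ī = 0.1015 in⁴.
Bottom flange (beyond web): 3.55 × 0.7, A = 2.485 in², y = 0.35 in, Ī = 0.1015 in⁴.
Centroid: ȳ = ΣA·y / ΣA = 3 in.
Transfer each piece to the horizontal axis through the centroid using Ī + A·d² with d = y − 3:
  web: d = 0 in → contributes +11.7 in⁴
  top flange (beyond web): d = 2.65 in → contributes +17.55 in⁴
  bottom flange (beyond web): d = -2.65 in → contributes +17.55 in⁴
Total I = 46.8 in⁴.

I_x ≈ 47 in⁴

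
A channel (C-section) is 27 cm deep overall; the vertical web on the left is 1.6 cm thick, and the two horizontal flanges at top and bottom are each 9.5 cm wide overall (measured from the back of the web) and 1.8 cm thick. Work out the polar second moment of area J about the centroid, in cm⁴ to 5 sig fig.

J ≈ 7691.3 cm⁴

Treat the section as a set of non-overlapping primitives; coordinates are from the bounding-box lower-left.
Web: 1.6 × 27, A = 43.2 cm², y = 13.5 cm, Ī = 2624.4 cm⁴.
Top flange (beyond web): 7.9 × 1.8, A = 14.22 cm², y = 26.1 cm, Ī = 3.8394 cm⁴.
Bottom flange (beyond web): 7.9 × 1.8, A = 14.22 cm², y = 0.9 cm, Ī = 3.8394 cm⁴.
By symmetry the centroid is at mid-height, ȳ = 13.5 cm.
Transfer each piece to the centroidal x-axis using Ī + A·d² with d = y − 13.5:
  web: d = 0 cm → contributes +2624.4 cm⁴
  top flange (beyond web): d = 12.6 cm → contributes +2261.407 cm⁴
  bottom flange (beyond web): d = -12.6 cm → contributes +2261.407 cm⁴
Total I = 7147.213 cm⁴.
For the y-axis: x̄ = 2.685678 cm.
Repeating about the centroidal y-axis gives I_y = 544.0689 cm⁴.
Polar second moment: J = I_x + I_y = 7691.282 cm⁴.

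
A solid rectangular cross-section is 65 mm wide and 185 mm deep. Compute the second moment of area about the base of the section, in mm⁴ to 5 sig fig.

The section: 65 × 185, A = 12 025 mm², y = 92.5 mm, Ī = 34 296 302 mm⁴.
Transfer it to the base of the section using Ī + A·d² with d = y − 0:
  the section: d = 92.5 mm → contributes +137 185 208 mm⁴
Total I = 137 185 208 mm⁴.

I_base ≈ 1.3719 × 10⁸ mm⁴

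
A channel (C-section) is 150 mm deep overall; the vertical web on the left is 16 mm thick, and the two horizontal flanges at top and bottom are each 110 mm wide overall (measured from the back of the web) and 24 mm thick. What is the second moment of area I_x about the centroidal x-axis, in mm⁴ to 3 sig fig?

I_x ≈ 2.26 × 10⁷ mm⁴

Split into non-overlapping primitives; take the origin at the lower-left of the bounding box.
Web: 16 × 150, A = 2 400 mm², y = 75 mm, Ī = 4 500 000 mm⁴.
Top flange (beyond web): 94 × 24, A = 2 256 mm², y = 138 mm, Ī = 108 288 mm⁴.
Bottom flange (beyond web): 94 × 24, A = 2 256 mm², y = 12 mm, Ī = 108 288 mm⁴.
By symmetry the centroid is at mid-height, ȳ = 75 mm.
Transfer each piece to the centroidal x-axis using Ī + A·d² with d = y − 75:
  web: d = 0 mm → contributes +4 500 000 mm⁴
  top flange (beyond web): d = 63 mm → contributes +9 062 352 mm⁴
  bottom flange (beyond web): d = -63 mm → contributes +9 062 352 mm⁴
Total I = 22 624 704 mm⁴.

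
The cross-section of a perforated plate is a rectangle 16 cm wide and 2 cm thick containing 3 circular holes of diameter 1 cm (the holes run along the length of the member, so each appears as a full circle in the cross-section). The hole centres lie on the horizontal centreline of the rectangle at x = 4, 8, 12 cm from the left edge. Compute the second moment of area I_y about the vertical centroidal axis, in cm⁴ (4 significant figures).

Break the section into simple shapes (no overlaps), measuring from the bottom-left corner of the bounding box.
Plate: 16 × 2, A = 32 cm², x = 8 cm, Ī = 682.667 cm⁴.
Hole 1 (subtracted): ⌀1, A = 0.785398 cm², x = 4 cm, Ī = 0.0490874 cm⁴.
Hole 2 (subtracted): ⌀1, A = 0.785398 cm², x = 8 cm, Ī = 0.0490874 cm⁴.
Hole 3 (subtracted): ⌀1, A = 0.785398 cm², x = 12 cm, Ī = 0.0490874 cm⁴.
By symmetry the centroid is at mid-width, x̄ = 8 cm.
Transfer each piece to the vertical centroidal axis using Ī + A·d² with d = x − 8:
  plate: d = 0 cm → contributes +682.667 cm⁴
  hole 1: d = -4 cm → contributes −12.6155 cm⁴
  hole 2: d = 0 cm → contributes −0.0490874 cm⁴
  hole 3: d = 4 cm → contributes −12.6155 cm⁴
Total I = 657.387 cm⁴.

I_y ≈ 657.4 cm⁴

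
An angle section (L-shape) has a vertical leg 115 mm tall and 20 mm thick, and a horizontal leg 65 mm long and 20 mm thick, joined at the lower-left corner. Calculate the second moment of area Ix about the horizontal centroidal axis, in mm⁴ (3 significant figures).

Ix ≈ 4.02 × 10⁶ mm⁴

Treat the section as a set of non-overlapping primitives; coordinates are from the bounding-box lower-left.
Vertical leg: 20 × 115, A = 2 300 mm², y = 57.5 mm, Ī = 2 534 792 mm⁴.
Horizontal leg (remainder): 45 × 20, A = 900 mm², y = 10 mm, Ī = 30 000 mm⁴.
Centroid: ȳ = ΣA·y / ΣA = 44.141 mm.
Transfer each piece to the horizontal centroidal axis using Ī + A·d² with d = y − 44.141:
  vertical leg: d = 13.359 mm → contributes +2 945 279 mm⁴
  horizontal leg (remainder): d = -34.141 mm → contributes +1 079 024 mm⁴
Total I = 4 024 303 mm⁴.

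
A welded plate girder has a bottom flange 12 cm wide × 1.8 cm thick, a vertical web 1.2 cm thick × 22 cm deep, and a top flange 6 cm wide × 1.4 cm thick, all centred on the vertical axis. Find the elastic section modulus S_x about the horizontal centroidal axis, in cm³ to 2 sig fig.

S_x ≈ 320 cm³

Split into non-overlapping primitives; take the origin at the lower-left of the bounding box.
Bottom plate: 12 × 1.8, A = 21.6 cm², y = 0.9 cm, Ī = 5.832 cm⁴.
Web plate: 1.2 × 22, A = 26.4 cm², y = 12.8 cm, Ī = 1 065 cm⁴.
Top plate: 6 × 1.4, A = 8.4 cm², y = 24.5 cm, Ī = 1.372 cm⁴.
Centroid: ȳ = ΣA·y / ΣA = 9.985 cm.
Transfer each piece to the horizontal centroidal axis using Ī + A·d² with d = y − 9.985:
  bottom plate: d = -9.085 cm → contributes +1 789 cm⁴
  web plate: d = 2.815 cm → contributes +1 274 cm⁴
  top plate: d = 14.51 cm → contributes +1 771 cm⁴
Total I = 4 834 cm⁴.
Extreme fibre distance c = 15.21 cm; S = I/c = 317.7 cm³.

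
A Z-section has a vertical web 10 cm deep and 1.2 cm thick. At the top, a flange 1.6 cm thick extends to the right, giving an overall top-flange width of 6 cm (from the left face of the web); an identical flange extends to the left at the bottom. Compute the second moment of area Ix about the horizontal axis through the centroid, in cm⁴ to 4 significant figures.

Ix ≈ 374.2 cm⁴

Split into non-overlapping primitives; take the origin at the lower-left of the bounding box.
Web: 1.2 × 10, A = 12 cm², y = 5 cm, Ī = 100 cm⁴.
Top flange (beyond web): 4.8 × 1.6, A = 7.68 cm², y = 9.2 cm, Ī = 1.6384 cm⁴.
Bottom flange (beyond web): 4.8 × 1.6, A = 7.68 cm², y = 0.8 cm, Ī = 1.6384 cm⁴.
Centroid: ȳ = ΣA·y / ΣA = 5 cm.
Transfer each piece to the horizontal axis through the centroid using Ī + A·d² with d = y − 5:
  web: d = 0 cm → contributes +100 cm⁴
  top flange (beyond web): d = 4.2 cm → contributes +137.114 cm⁴
  bottom flange (beyond web): d = -4.2 cm → contributes +137.114 cm⁴
Total I = 374.227 cm⁴.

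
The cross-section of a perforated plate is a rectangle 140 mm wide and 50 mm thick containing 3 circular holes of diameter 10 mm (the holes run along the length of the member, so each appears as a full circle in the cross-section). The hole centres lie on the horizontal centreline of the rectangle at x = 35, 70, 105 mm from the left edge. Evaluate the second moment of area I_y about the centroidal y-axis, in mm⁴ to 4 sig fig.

I_y ≈ 1.124 × 10⁷ mm⁴

Split into non-overlapping primitives; take the origin at the lower-left of the bounding box.
Plate: 140 × 50, A = 7 000 mm², x = 70 mm, Ī = 11 433 333 mm⁴.
Hole 1 (subtracted): ⌀10, A = 78.5398 mm², x = 35 mm, Ī = 490.874 mm⁴.
Hole 2 (subtracted): ⌀10, A = 78.5398 mm², x = 70 mm, Ī = 490.874 mm⁴.
Hole 3 (subtracted): ⌀10, A = 78.5398 mm², x = 105 mm, Ī = 490.874 mm⁴.
By symmetry the centroid is at mid-width, x̄ = 70 mm.
Transfer each piece to the centroidal y-axis using Ī + A·d² with d = x − 70:
  plate: d = 0 mm → contributes +11 433 333 mm⁴
  hole 1: d = -35 mm → contributes −96702.1 mm⁴
  hole 2: d = 0 mm → contributes −490.874 mm⁴
  hole 3: d = 35 mm → contributes −96702.1 mm⁴
Total I = 11 239 438 mm⁴.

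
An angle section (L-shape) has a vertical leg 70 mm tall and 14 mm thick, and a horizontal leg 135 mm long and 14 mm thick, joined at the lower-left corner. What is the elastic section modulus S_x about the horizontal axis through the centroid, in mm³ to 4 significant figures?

Decompose the section into non-overlapping parts with the origin at the bottom-left of its bounding rectangle.
Vertical leg: 14 × 70, A = 980 mm², y = 35 mm, Ī = 400 167 mm⁴.
Horizontal leg (remainder): 121 × 14, A = 1 694 mm², y = 7 mm, Ī = 27668.7 mm⁴.
Centroid: ȳ = ΣA·y / ΣA = 17.2618 mm.
Transfer each piece to the horizontal axis through the centroid using Ī + A·d² with d = y − 17.2618:
  vertical leg: d = 17.7382 mm → contributes +708 518 mm⁴
  horizontal leg (remainder): d = -10.2618 mm → contributes +206 054 mm⁴
Total I = 914 572 mm⁴.
Extreme fibre distance c = 52.7382 mm; S = I/c = 17341.7 mm³.

S_x ≈ 1.734 × 10⁴ mm³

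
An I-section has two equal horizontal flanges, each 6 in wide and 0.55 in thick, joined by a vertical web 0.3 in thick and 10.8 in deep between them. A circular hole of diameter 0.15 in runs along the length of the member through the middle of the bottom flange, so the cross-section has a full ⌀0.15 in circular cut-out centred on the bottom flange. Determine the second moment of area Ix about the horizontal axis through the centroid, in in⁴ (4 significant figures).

Ix ≈ 243.6 in⁴

Split into non-overlapping primitives; take the origin at the lower-left of the bounding box.
Bottom flange: 6 × 0.55, A = 3.3 in², y = 0.275 in, Ī = 0.0831875 in⁴.
Web: 0.3 × 10.8, A = 3.24 in², y = 5.95 in, Ī = 31.4928 in⁴.
Top flange: 6 × 0.55, A = 3.3 in², y = 11.625 in, Ī = 0.0831875 in⁴.
Hole (subtracted): ⌀0.15, A = 0.0176715 in², y = 0.275 in, Ī = 0.0000248505 in⁴.
Centroid: ȳ = ΣA·y / ΣA = 5.96021 in.
Transfer each piece to the horizontal axis through the centroid using Ī + A·d² with d = y − 5.96021:
  bottom flange: d = -5.68521 in → contributes +106.745 in⁴
  web: d = -0.01021 in → contributes +31.4931 in⁴
  top flange: d = 5.66479 in → contributes +105.98 in⁴
  hole: d = -5.68521 in → contributes −0.571195 in⁴
Total I = 243.646 in⁴.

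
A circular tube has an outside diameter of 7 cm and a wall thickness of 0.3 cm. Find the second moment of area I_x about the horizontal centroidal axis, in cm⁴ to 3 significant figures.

Break the section into simple shapes (no overlaps), measuring from the bottom-left corner of the bounding box.
Outer circle: ⌀7, A = 38.485 cm², y = 3.5 cm, Ī = 117.86 cm⁴.
Bore (subtracted): ⌀6.4, A = 32.17 cm², y = 3.5 cm, Ī = 82.355 cm⁴.
By symmetry the centroid is at mid-height, ȳ = 3.5 cm.
All pieces are centred on the horizontal centroidal axis, so I = ΣĪ (holes subtracted) = 35.504 cm⁴.

I_x ≈ 35.5 cm⁴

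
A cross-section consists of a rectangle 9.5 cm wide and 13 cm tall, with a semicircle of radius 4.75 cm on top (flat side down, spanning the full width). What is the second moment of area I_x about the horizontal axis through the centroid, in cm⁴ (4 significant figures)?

I_x ≈ 3792 cm⁴

Treat the section as a set of non-overlapping primitives; coordinates are from the bounding-box lower-left.
Rectangular body: 9.5 × 13, A = 123.5 cm², y = 6.5 cm, Ī = 1739.29 cm⁴.
Semicircular cap: semicircle r = 4.75, A = 35.4411 cm², y = 15.016 cm, Ī = 55.8736 cm⁴.
Centroid: ȳ = ΣA·y / ΣA = 8.39891 cm.
Transfer each piece to the horizontal axis through the centroid using Ī + A·d² with d = y − 8.39891:
  rectangular body: d = -1.89891 cm → contributes +2184.62 cm⁴
  semicircular cap: d = 6.61705 cm → contributes +1607.67 cm⁴
Total I = 3792.29 cm⁴.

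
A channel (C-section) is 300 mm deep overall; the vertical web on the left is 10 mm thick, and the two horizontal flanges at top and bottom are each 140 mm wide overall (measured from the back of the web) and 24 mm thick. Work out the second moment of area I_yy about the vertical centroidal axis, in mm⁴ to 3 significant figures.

I_yy ≈ 1.87 × 10⁷ mm⁴

Break the section into simple shapes (no overlaps), measuring from the bottom-left corner of the bounding box.
Web: 10 × 300, A = 3 000 mm², x = 5 mm, Ī = 25 000 mm⁴.
Top flange (beyond web): 130 × 24, A = 3 120 mm², x = 75 mm, Ī = 4 394 000 mm⁴.
Bottom flange (beyond web): 130 × 24, A = 3 120 mm², x = 75 mm, Ī = 4 394 000 mm⁴.
Centroid: x̄ = ΣA·x / ΣA = 52.273 mm.
Transfer each piece to the vertical centroidal axis using Ī + A·d² with d = x − 52.273:
  web: d = -47.273 mm → contributes +6 729 132 mm⁴
  top flange (beyond web): d = 22.727 mm → contributes +6 005 570 mm⁴
  bottom flange (beyond web): d = 22.727 mm → contributes +6 005 570 mm⁴
Total I = 18 740 273 mm⁴.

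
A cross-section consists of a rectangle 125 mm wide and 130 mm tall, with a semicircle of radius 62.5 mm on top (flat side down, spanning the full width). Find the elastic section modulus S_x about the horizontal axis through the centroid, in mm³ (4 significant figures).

S_x ≈ 6.041 × 10⁵ mm³

Split into non-overlapping primitives; take the origin at the lower-left of the bounding box.
Rectangular body: 125 × 130, A = 16 250 mm², y = 65 mm, Ī = 22 885 417 mm⁴.
Semicircular cap: semicircle r = 62.5, A = 6135.92 mm², y = 156.526 mm, Ī = 1 674 758 mm⁴.
Centroid: ȳ = ΣA·y / ΣA = 90.087 mm.
Transfer each piece to the horizontal axis through the centroid using Ī + A·d² with d = y − 90.087:
  rectangular body: d = -25.087 mm → contributes +33 112 469 mm⁴
  semicircular cap: d = 66.4388 mm → contributes +28 759 451 mm⁴
Total I = 61 871 920 mm⁴.
Extreme fibre distance c = 102.413 mm; S = I/c = 604 141 mm³.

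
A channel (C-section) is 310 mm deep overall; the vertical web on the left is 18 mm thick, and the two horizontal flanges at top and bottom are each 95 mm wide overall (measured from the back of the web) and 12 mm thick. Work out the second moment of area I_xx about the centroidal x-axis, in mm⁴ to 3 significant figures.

Treat the section as a set of non-overlapping primitives; coordinates are from the bounding-box lower-left.
Web: 18 × 310, A = 5 580 mm², y = 155 mm, Ī = 44 686 500 mm⁴.
Top flange (beyond web): 77 × 12, A = 924 mm², y = 304 mm, Ī = 11 088 mm⁴.
Bottom flange (beyond web): 77 × 12, A = 924 mm², y = 6 mm, Ī = 11 088 mm⁴.
By symmetry the centroid is at mid-height, ȳ = 155 mm.
Transfer each piece to the centroidal x-axis using Ī + A·d² with d = y − 155:
  web: d = 0 mm → contributes +44 686 500 mm⁴
  top flange (beyond web): d = 149 mm → contributes +20 524 812 mm⁴
  bottom flange (beyond web): d = -149 mm → contributes +20 524 812 mm⁴
Total I = 85 736 124 mm⁴.

I_xx ≈ 8.57 × 10⁷ mm⁴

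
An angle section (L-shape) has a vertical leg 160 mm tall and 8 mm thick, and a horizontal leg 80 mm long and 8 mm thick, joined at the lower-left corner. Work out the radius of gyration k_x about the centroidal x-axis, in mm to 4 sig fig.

Break the section into simple shapes (no overlaps), measuring from the bottom-left corner of the bounding box.
Vertical leg: 8 × 160, A = 1 280 mm², y = 80 mm, Ī = 2 730 667 mm⁴.
Horizontal leg (remainder): 72 × 8, A = 576 mm², y = 4 mm, Ī = 3 072 mm⁴.
Centroid: ȳ = ΣA·y / ΣA = 56.4138 mm.
Transfer each piece to the centroidal x-axis using Ī + A·d² with d = y − 56.4138:
  vertical leg: d = 23.5862 mm → contributes +3 442 742 mm⁴
  horizontal leg (remainder): d = -52.4138 mm → contributes +1 585 462 mm⁴
Total I = 5 028 205 mm⁴.
Radius of gyration: k = √(I/A) = √(5 028 205 / 1 856) = 52.0496 mm.

k_x ≈ 52.05 mm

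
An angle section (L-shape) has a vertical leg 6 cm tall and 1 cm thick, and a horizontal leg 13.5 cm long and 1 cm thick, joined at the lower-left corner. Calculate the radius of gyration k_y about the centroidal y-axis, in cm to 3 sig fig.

Decompose the section into non-overlapping parts with the origin at the bottom-left of its bounding rectangle.
Vertical leg: 1 × 6, A = 6 cm², x = 0.5 cm, Ī = 0.5 cm⁴.
Horizontal leg (remainder): 12.5 × 1, A = 12.5 cm², x = 7.25 cm, Ī = 162.76 cm⁴.
Centroid: x̄ = ΣA·x / ΣA = 5.0608 cm.
Transfer each piece to the centroidal y-axis using Ī + A·d² with d = x − 5.0608:
  vertical leg: d = -4.5608 cm → contributes +125.31 cm⁴
  horizontal leg (remainder): d = 2.1892 cm → contributes +222.67 cm⁴
Total I = 347.97 cm⁴.
Radius of gyration: k = √(I/A) = √(347.97 / 18.5) = 4.337 cm.

k_y ≈ 4.34 cm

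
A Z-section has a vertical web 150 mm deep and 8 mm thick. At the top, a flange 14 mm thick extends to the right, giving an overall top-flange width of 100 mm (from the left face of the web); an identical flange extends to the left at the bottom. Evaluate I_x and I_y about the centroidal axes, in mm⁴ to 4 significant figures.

Break the section into simple shapes (no overlaps), measuring from the bottom-left corner of the bounding box.
Web: 8 × 150, A = 1 200 mm², y = 75 mm, Ī = 2 250 000 mm⁴.
Top flange (beyond web): 92 × 14, A = 1 288 mm², y = 143 mm, Ī = 21037.3 mm⁴.
Bottom flange (beyond web): 92 × 14, A = 1 288 mm², y = 7 mm, Ī = 21037.3 mm⁴.
Centroid: ȳ = ΣA·y / ΣA = 75 mm.
Transfer each piece to the centroidal x-axis using Ī + A·d² with d = y − 75:
  web: d = 0 mm → contributes +2 250 000 mm⁴
  top flange (beyond web): d = 68 mm → contributes +5 976 749 mm⁴
  bottom flange (beyond web): d = -68 mm → contributes +5 976 749 mm⁴
Total I = 14 203 499 mm⁴.
For the y-axis: x̄ = 96 mm.
Repeating about the centroidal y-axis gives I_y = 8 263 339 mm⁴.

I_x ≈ 1.420 × 10⁷ mm⁴, I_y ≈ 8.263 × 10⁶ mm⁴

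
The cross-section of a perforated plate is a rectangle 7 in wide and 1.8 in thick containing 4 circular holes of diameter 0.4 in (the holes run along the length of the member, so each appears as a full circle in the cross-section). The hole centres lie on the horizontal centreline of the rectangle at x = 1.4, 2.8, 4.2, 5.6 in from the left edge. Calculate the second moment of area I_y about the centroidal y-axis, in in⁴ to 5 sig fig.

Treat the section as a set of non-overlapping primitives; coordinates are from the bounding-box lower-left.
Plate: 7 × 1.8, A = 12.6 in², x = 3.5 in, Ī = 51.45 in⁴.
Hole 1 (subtracted): ⌀0.4, A = 0.1256637 in², x = 1.4 in, Ī = 0.001256637 in⁴.
Hole 2 (subtracted): ⌀0.4, A = 0.1256637 in², x = 2.8 in, Ī = 0.001256637 in⁴.
Hole 3 (subtracted): ⌀0.4, A = 0.1256637 in², x = 4.2 in, Ī = 0.001256637 in⁴.
Hole 4 (subtracted): ⌀0.4, A = 0.1256637 in², x = 5.6 in, Ī = 0.001256637 in⁴.
By symmetry the centroid is at mid-width, x̄ = 3.5 in.
Transfer each piece to the centroidal y-axis using Ī + A·d² with d = x − 3.5:
  plate: d = 0 in → contributes +51.45 in⁴
  hole 1: d = -2.1 in → contributes −0.5554336 in⁴
  hole 2: d = -0.7 in → contributes −0.06283185 in⁴
  hole 3: d = 0.7 in → contributes −0.06283185 in⁴
  hole 4: d = 2.1 in → contributes −0.5554336 in⁴
Total I = 50.21347 in⁴.

I_y ≈ 50.213 in⁴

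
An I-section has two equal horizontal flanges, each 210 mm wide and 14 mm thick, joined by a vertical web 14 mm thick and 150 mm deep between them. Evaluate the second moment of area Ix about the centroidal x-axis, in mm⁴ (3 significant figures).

Ix ≈ 4.36 × 10⁷ mm⁴

Treat the section as a set of non-overlapping primitives; coordinates are from the bounding-box lower-left.
Bottom flange: 210 × 14, A = 2 940 mm², y = 7 mm, Ī = 48 020 mm⁴.
Web: 14 × 150, A = 2 100 mm², y = 89 mm, Ī = 3 937 500 mm⁴.
Top flange: 210 × 14, A = 2 940 mm², y = 171 mm, Ī = 48 020 mm⁴.
By symmetry the centroid is at mid-height, ȳ = 89 mm.
Transfer each piece to the centroidal x-axis using Ī + A·d² with d = y − 89:
  bottom flange: d = -82 mm → contributes +19 816 580 mm⁴
  web: d = 0 mm → contributes +3 937 500 mm⁴
  top flange: d = 82 mm → contributes +19 816 580 mm⁴
Total I = 43 570 660 mm⁴.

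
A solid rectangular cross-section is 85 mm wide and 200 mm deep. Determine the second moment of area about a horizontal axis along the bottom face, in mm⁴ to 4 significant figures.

The section: 85 × 200, A = 17 000 mm², y = 100 mm, Ī = 56 666 667 mm⁴.
Transfer it to the bottom edge using Ī + A·d² with d = y − 0:
  the section: d = 100 mm → contributes +226 666 667 mm⁴
Total I = 226 666 667 mm⁴.

I_base ≈ 2.267 × 10⁸ mm⁴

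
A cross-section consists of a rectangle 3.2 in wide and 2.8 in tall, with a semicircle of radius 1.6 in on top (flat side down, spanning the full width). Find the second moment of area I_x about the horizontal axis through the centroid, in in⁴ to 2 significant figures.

I_x ≈ 19 in⁴

Split into non-overlapping primitives; take the origin at the lower-left of the bounding box.
Rectangular body: 3.2 × 2.8, A = 8.96 in², y = 1.4 in, Ī = 5.854 in⁴.
Semicircular cap: semicircle r = 1.6, A = 4.021 in², y = 3.479 in, Ī = 0.7193 in⁴.
Centroid: ȳ = ΣA·y / ΣA = 2.044 in.
Transfer each piece to the horizontal axis through the centroid using Ī + A·d² with d = y − 2.044:
  rectangular body: d = -0.644 in → contributes +9.57 in⁴
  semicircular cap: d = 1.435 in → contributes +9 in⁴
Total I = 18.57 in⁴.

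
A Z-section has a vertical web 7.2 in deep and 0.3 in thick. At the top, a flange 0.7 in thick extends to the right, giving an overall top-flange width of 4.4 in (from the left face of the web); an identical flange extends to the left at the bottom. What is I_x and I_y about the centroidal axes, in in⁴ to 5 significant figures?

I_x ≈ 70.194 in⁴, I_y ≈ 35.839 in⁴

Treat the section as a set of non-overlapping primitives; coordinates are from the bounding-box lower-left.
Web: 0.3 × 7.2, A = 2.16 in², y = 3.6 in, Ī = 9.3312 in⁴.
Top flange (beyond web): 4.1 × 0.7, A = 2.87 in², y = 6.85 in, Ī = 0.1171917 in⁴.
Bottom flange (beyond web): 4.1 × 0.7, A = 2.87 in², y = 0.35 in, Ī = 0.1171917 in⁴.
Centroid: ȳ = ΣA·y / ΣA = 3.6 in.
Transfer each piece to the centroidal x-axis using Ī + A·d² with d = y − 3.6:
  web: d = 0 in → contributes +9.3312 in⁴
  top flange (beyond web): d = 3.25 in → contributes +30.43157 in⁴
  bottom flange (beyond web): d = -3.25 in → contributes +30.43157 in⁴
Total I = 70.19433 in⁴.
For the y-axis: x̄ = 4.25 in.
Repeating about the centroidal y-axis gives I_y = 35.83858 in⁴.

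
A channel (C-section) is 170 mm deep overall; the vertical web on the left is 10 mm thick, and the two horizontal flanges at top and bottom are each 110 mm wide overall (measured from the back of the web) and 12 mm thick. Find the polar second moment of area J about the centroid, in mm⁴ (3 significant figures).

Decompose the section into non-overlapping parts with the origin at the bottom-left of its bounding rectangle.
Web: 10 × 170, A = 1 700 mm², y = 85 mm, Ī = 4 094 167 mm⁴.
Top flange (beyond web): 100 × 12, A = 1 200 mm², y = 164 mm, Ī = 14 400 mm⁴.
Bottom flange (beyond web): 100 × 12, A = 1 200 mm², y = 6 mm, Ī = 14 400 mm⁴.
By symmetry the centroid is at mid-height, ȳ = 85 mm.
Transfer each piece to the centroidal x-axis using Ī + A·d² with d = y − 85:
  web: d = 0 mm → contributes +4 094 167 mm⁴
  top flange (beyond web): d = 79 mm → contributes +7 503 600 mm⁴
  bottom flange (beyond web): d = -79 mm → contributes +7 503 600 mm⁴
Total I = 19 101 367 mm⁴.
For the y-axis: x̄ = 37.195 mm.
Repeating about the centroidal y-axis gives I_y = 5 024 411 mm⁴.
Polar second moment: J = I_x + I_y = 24 125 777 mm⁴.

J ≈ 2.41 × 10⁷ mm⁴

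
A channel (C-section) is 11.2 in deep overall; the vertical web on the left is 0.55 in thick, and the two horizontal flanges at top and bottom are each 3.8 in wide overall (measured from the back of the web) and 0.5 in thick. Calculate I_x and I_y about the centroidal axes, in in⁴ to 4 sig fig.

Treat the section as a set of non-overlapping primitives; coordinates are from the bounding-box lower-left.
Web: 0.55 × 11.2, A = 6.16 in², y = 5.6 in, Ī = 64.3925 in⁴.
Top flange (beyond web): 3.25 × 0.5, A = 1.625 in², y = 10.95 in, Ī = 0.0338542 in⁴.
Bottom flange (beyond web): 3.25 × 0.5, A = 1.625 in², y = 0.25 in, Ī = 0.0338542 in⁴.
By symmetry the centroid is at mid-height, ȳ = 5.6 in.
Transfer each piece to the centroidal x-axis using Ī + A·d² with d = y − 5.6:
  web: d = 0 in → contributes +64.3925 in⁴
  top flange (beyond web): d = 5.35 in → contributes +46.5454 in⁴
  bottom flange (beyond web): d = -5.35 in → contributes +46.5454 in⁴
Total I = 157.483 in⁴.
For the y-axis: x̄ = 0.931217 in.
Repeating about the centroidal y-axis gives I_y = 10.6963 in⁴.

I_x ≈ 157.5 in⁴, I_y ≈ 10.70 in⁴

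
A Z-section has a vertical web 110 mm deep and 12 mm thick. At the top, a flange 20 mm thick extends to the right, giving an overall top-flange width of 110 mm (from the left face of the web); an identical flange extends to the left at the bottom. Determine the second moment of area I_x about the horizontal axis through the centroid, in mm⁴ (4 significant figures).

I_x ≈ 9.400 × 10⁶ mm⁴

Treat the section as a set of non-overlapping primitives; coordinates are from the bounding-box lower-left.
Web: 12 × 110, A = 1 320 mm², y = 55 mm, Ī = 1 331 000 mm⁴.
Top flange (beyond web): 98 × 20, A = 1 960 mm², y = 100 mm, Ī = 65333.3 mm⁴.
Bottom flange (beyond web): 98 × 20, A = 1 960 mm², y = 10 mm, Ī = 65333.3 mm⁴.
Centroid: ȳ = ΣA·y / ΣA = 55 mm.
Transfer each piece to the horizontal axis through the centroid using Ī + A·d² with d = y − 55:
  web: d = 0 mm → contributes +1 331 000 mm⁴
  top flange (beyond web): d = 45 mm → contributes +4 034 333 mm⁴
  bottom flange (beyond web): d = -45 mm → contributes +4 034 333 mm⁴
Total I = 9 399 667 mm⁴.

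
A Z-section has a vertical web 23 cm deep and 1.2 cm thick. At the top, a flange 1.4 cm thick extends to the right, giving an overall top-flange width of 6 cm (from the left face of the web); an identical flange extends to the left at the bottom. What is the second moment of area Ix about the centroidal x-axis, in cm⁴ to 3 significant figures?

Split into non-overlapping primitives; take the origin at the lower-left of the bounding box.
Web: 1.2 × 23, A = 27.6 cm², y = 11.5 cm, Ī = 1216.7 cm⁴.
Top flange (beyond web): 4.8 × 1.4, A = 6.72 cm², y = 22.3 cm, Ī = 1.0976 cm⁴.
Bottom flange (beyond web): 4.8 × 1.4, A = 6.72 cm², y = 0.7 cm, Ī = 1.0976 cm⁴.
Centroid: ȳ = ΣA·y / ΣA = 11.5 cm.
Transfer each piece to the centroidal x-axis using Ī + A·d² with d = y − 11.5:
  web: d = 0 cm → contributes +1216.7 cm⁴
  top flange (beyond web): d = 10.8 cm → contributes +784.92 cm⁴
  bottom flange (beyond web): d = -10.8 cm → contributes +784.92 cm⁴
Total I = 2786.5 cm⁴.

Ix ≈ 2790 cm⁴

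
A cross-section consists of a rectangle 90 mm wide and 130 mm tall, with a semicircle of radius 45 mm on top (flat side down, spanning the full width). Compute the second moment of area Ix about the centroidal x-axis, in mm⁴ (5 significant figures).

Ix ≈ 3.4616 × 10⁷ mm⁴

Decompose the section into non-overlapping parts with the origin at the bottom-left of its bounding rectangle.
Rectangular body: 90 × 130, A = 11 700 mm², y = 65 mm, Ī = 16 477 500 mm⁴.
Semicircular cap: semicircle r = 45, A = 3180.863 mm², y = 149.0986 mm, Ī = 450072.1 mm⁴.
Centroid: ȳ = ΣA·y / ΣA = 82.97652 mm.
Transfer each piece to the centroidal x-axis using Ī + A·d² with d = y − 82.97652:
  rectangular body: d = -17.97652 mm → contributes +20 258 415 mm⁴
  semicircular cap: d = 66.12208 mm → contributes +14 357 214 mm⁴
Total I = 34 615 629 mm⁴.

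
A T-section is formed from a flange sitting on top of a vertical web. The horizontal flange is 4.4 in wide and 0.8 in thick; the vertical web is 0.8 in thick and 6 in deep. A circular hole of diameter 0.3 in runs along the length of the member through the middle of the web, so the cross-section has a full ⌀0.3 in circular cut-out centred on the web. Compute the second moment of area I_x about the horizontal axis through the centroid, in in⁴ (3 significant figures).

Split into non-overlapping primitives; take the origin at the lower-left of the bounding box.
Flange: 4.4 × 0.8, A = 3.52 in², y = 6.4 in, Ī = 0.18773 in⁴.
Web: 0.8 × 6, A = 4.8 in², y = 3 in, Ī = 14.4 in⁴.
Hole (subtracted): ⌀0.3, A = 0.070686 in², y = 3 in, Ī = 0.00039761 in⁴.
Centroid: ȳ = ΣA·y / ΣA = 4.4508 in.
Transfer each piece to the horizontal axis through the centroid using Ī + A·d² with d = y − 4.4508:
  flange: d = 1.9492 in → contributes +13.562 in⁴
  web: d = -1.4508 in → contributes +24.503 in⁴
  hole: d = -1.4508 in → contributes −0.14918 in⁴
Total I = 37.916 in⁴.

I_x ≈ 37.9 in⁴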